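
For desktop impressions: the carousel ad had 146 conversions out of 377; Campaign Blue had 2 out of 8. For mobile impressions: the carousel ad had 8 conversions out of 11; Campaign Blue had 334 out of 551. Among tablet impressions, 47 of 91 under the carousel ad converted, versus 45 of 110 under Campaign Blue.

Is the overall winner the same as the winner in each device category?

Desktop: the carousel ad 146/377 = 38.7%, Campaign Blue 2/8 = 25.0% → the carousel ad
Mobile: the carousel ad 8/11 = 72.7%, Campaign Blue 334/551 = 60.6% → the carousel ad
Tablet: the carousel ad 47/91 = 51.6%, Campaign Blue 45/110 = 40.9% → the carousel ad
Overall: the carousel ad 201/479 = 42.0%, Campaign Blue 381/669 = 57.0% → Campaign Blue
The carousel ad wins each device group but Campaign Blue wins overall — the comparison reverses. The carousel ad's impressions skew toward desktop, which has a lower base rate.

No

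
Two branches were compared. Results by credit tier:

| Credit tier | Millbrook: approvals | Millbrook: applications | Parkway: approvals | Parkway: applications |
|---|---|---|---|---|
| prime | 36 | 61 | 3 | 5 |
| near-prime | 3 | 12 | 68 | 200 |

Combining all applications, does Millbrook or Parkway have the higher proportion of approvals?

Millbrook

Prime: Millbrook 36/61 = 59.0%, Parkway 3/5 = 60.0% → Parkway
Near-prime: Millbrook 3/12 = 25.0%, Parkway 68/200 = 34.0% → Parkway
Overall: Millbrook 39/73 = 53.4%, Parkway 71/205 = 34.6% → Millbrook
(Parkway wins every credit group but Millbrook wins overall — Parkway's applications skew toward the low-rate near-prime group.)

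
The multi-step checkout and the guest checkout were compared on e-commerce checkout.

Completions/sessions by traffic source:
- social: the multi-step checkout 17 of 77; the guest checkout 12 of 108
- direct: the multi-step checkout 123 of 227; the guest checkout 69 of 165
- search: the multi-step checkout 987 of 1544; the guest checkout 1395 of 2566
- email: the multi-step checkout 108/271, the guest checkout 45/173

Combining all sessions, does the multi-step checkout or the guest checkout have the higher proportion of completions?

Social: the multi-step checkout 17/77 = 22.1%, the guest checkout 12/108 = 11.1% → the multi-step checkout
Direct: the multi-step checkout 123/227 = 54.2%, the guest checkout 69/165 = 41.8% → the multi-step checkout
Search: the multi-step checkout 987/1544 = 63.9%, the guest checkout 1395/2566 = 54.4% → the multi-step checkout
Email: the multi-step checkout 108/271 = 39.9%, the guest checkout 45/173 = 26.0% → the multi-step checkout
Overall: the multi-step checkout 1235/2119 = 58.3%, the guest checkout 1521/3012 = 50.5% → the multi-step checkout

the multi-step checkout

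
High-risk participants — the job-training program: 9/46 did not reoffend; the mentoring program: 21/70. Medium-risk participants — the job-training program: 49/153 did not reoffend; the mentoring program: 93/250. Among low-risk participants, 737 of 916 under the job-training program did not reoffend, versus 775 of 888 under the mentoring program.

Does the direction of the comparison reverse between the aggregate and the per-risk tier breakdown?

No

High-risk: the job-training program 9/46 = 19.6%, the mentoring program 21/70 = 30.0% → the mentoring program
Medium-risk: the job-training program 49/153 = 32.0%, the mentoring program 93/250 = 37.2% → the mentoring program
Low-risk: the job-training program 737/916 = 80.5%, the mentoring program 775/888 = 87.3% → the mentoring program
Overall: the job-training program 795/1115 = 71.3%, the mentoring program 889/1208 = 73.6% → the mentoring program
The mentoring program wins overall and in every risk group — no reversal.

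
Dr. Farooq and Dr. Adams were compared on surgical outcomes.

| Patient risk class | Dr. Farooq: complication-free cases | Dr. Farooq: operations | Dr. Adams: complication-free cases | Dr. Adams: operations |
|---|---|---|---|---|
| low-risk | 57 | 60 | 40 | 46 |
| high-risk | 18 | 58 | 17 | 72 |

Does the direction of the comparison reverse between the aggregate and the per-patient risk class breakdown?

Low-risk: Dr. Farooq 57/60 = 95.0%, Dr. Adams 40/46 = 87.0% → Dr. Farooq
High-risk: Dr. Farooq 18/58 = 31.0%, Dr. Adams 17/72 = 23.6% → Dr. Farooq
Overall: Dr. Farooq 75/118 = 63.6%, Dr. Adams 57/118 = 48.3% → Dr. Farooq
Dr. Farooq wins overall and in every patient risk group — no reversal.

No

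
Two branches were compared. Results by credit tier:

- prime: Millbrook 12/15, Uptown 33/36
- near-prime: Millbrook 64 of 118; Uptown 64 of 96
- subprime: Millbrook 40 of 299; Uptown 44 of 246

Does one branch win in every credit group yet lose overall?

No

Prime: Millbrook 12/15 = 80.0%, Uptown 33/36 = 91.7% → Uptown
Near-prime: Millbrook 64/118 = 54.2%, Uptown 64/96 = 66.7% → Uptown
Subprime: Millbrook 40/299 = 13.4%, Uptown 44/246 = 17.9% → Uptown
Overall: Millbrook 116/432 = 26.9%, Uptown 141/378 = 37.3% → Uptown
Uptown wins overall and in every credit group — no reversal.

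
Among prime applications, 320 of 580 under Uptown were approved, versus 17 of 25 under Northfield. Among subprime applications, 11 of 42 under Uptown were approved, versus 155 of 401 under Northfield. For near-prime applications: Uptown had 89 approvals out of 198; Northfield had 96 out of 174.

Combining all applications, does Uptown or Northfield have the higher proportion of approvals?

Uptown

Prime: Uptown 320/580 = 55.2%, Northfield 17/25 = 68.0% → Northfield
Subprime: Uptown 11/42 = 26.2%, Northfield 155/401 = 38.7% → Northfield
Near-prime: Uptown 89/198 = 44.9%, Northfield 96/174 = 55.2% → Northfield
Overall: Uptown 420/820 = 51.2%, Northfield 268/600 = 44.7% → Uptown
(Northfield wins every credit group but Uptown wins overall — Northfield's applications skew toward the low-rate subprime group.)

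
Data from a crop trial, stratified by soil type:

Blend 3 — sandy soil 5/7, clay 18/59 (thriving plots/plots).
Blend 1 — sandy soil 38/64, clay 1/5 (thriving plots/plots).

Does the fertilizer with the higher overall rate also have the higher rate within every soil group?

No

Sandy soil: Blend 3 5/7 = 71.4%, Blend 1 38/64 = 59.4% → Blend 3
Clay: Blend 3 18/59 = 30.5%, Blend 1 1/5 = 20.0% → Blend 3
Overall: Blend 3 23/66 = 34.8%, Blend 1 39/69 = 56.5% → Blend 1
Blend 3 wins each soil group but Blend 1 wins overall — the comparison reverses. Blend 3's plots skew toward clay, which has a lower base rate.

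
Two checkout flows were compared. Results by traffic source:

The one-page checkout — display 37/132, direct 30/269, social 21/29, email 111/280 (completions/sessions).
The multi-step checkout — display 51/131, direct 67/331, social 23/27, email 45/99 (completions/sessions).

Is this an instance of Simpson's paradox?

No

Display: the one-page checkout 37/132 = 28.0%, the multi-step checkout 51/131 = 38.9% → the multi-step checkout
Direct: the one-page checkout 30/269 = 11.2%, the multi-step checkout 67/331 = 20.2% → the multi-step checkout
Social: the one-page checkout 21/29 = 72.4%, the multi-step checkout 23/27 = 85.2% → the multi-step checkout
Email: the one-page checkout 111/280 = 39.6%, the multi-step checkout 45/99 = 45.5% → the multi-step checkout
Overall: the one-page checkout 199/710 = 28.0%, the multi-step checkout 186/588 = 31.6% → the multi-step checkout
The multi-step checkout wins overall and in every traffic group — no reversal.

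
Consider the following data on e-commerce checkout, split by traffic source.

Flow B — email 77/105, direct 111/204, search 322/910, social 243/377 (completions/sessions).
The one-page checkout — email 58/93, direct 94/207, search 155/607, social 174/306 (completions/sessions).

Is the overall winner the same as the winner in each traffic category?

Yes

Email: Flow B 77/105 = 73.3%, the one-page checkout 58/93 = 62.4% → Flow B
Direct: Flow B 111/204 = 54.4%, the one-page checkout 94/207 = 45.4% → Flow B
Search: Flow B 322/910 = 35.4%, the one-page checkout 155/607 = 25.5% → Flow B
Social: Flow B 243/377 = 64.5%, the one-page checkout 174/306 = 56.9% → Flow B
Overall: Flow B 753/1596 = 47.2%, the one-page checkout 481/1213 = 39.7% → Flow B
Flow B wins overall and in every traffic group — no reversal.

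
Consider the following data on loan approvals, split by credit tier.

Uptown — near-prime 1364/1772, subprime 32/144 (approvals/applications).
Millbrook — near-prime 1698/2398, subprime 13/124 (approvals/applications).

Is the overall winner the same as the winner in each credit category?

Yes

Near-prime: Uptown 1364/1772 = 77.0%, Millbrook 1698/2398 = 70.8% → Uptown
Subprime: Uptown 32/144 = 22.2%, Millbrook 13/124 = 10.5% → Uptown
Overall: Uptown 1396/1916 = 72.9%, Millbrook 1711/2522 = 67.8% → Uptown
Uptown wins overall and in every credit group — no reversal.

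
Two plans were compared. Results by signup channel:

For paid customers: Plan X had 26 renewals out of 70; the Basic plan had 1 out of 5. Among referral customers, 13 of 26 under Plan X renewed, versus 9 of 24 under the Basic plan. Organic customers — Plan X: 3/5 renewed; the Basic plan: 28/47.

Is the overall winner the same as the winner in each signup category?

Paid: Plan X 26/70 = 37.1%, the Basic plan 1/5 = 20.0% → Plan X
Referral: Plan X 13/26 = 50.0%, the Basic plan 9/24 = 37.5% → Plan X
Organic: Plan X 3/5 = 60.0%, the Basic plan 28/47 = 59.6% → Plan X
Overall: Plan X 42/101 = 41.6%, the Basic plan 38/76 = 50.0% → the Basic plan
Plan X wins each signup group but the Basic plan wins overall — the comparison reverses. Plan X's customers skew toward paid, which has a lower base rate.

No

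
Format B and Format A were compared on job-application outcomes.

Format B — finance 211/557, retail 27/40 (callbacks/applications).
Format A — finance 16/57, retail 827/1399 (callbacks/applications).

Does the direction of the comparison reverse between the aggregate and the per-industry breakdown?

Yes

Finance: Format B 211/557 = 37.9%, Format A 16/57 = 28.1% → Format B
Retail: Format B 27/40 = 67.5%, Format A 827/1399 = 59.1% → Format B
Overall: Format B 238/597 = 39.9%, Format A 843/1456 = 57.9% → Format A
Format B wins each industry group but Format A wins overall — the comparison reverses. Format B's applications skew toward finance, which has a lower base rate.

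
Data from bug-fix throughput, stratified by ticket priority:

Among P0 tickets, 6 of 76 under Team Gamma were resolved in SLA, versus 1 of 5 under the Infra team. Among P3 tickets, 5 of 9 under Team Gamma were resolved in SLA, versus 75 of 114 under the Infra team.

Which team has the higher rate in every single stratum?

P0: Team Gamma 6/76 = 7.9%, the Infra team 1/5 = 20.0% → the Infra team
P3: Team Gamma 5/9 = 55.6%, the Infra team 75/114 = 65.8% → the Infra team
The Infra team has the higher rate in both groups.

the Infra team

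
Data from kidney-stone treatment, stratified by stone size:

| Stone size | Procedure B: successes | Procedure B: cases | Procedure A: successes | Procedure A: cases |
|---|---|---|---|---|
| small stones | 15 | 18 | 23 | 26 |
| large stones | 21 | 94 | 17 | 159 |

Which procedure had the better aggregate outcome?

Small stones: Procedure B 15/18 = 83.3%, Procedure A 23/26 = 88.5% → Procedure A
Large stones: Procedure B 21/94 = 22.3%, Procedure A 17/159 = 10.7% → Procedure B
Overall: Procedure B 36/112 = 32.1%, Procedure A 40/185 = 21.6% → Procedure B
(Neither sweeps every stone group, but Procedure B has the higher pooled rate.)

Procedure B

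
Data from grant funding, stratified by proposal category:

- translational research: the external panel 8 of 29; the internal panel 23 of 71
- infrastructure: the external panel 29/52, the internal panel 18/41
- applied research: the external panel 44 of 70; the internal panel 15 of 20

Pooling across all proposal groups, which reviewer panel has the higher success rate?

Translational research: the external panel 8/29 = 27.6%, the internal panel 23/71 = 32.4% → the internal panel
Infrastructure: the external panel 29/52 = 55.8%, the internal panel 18/41 = 43.9% → the external panel
Applied research: the external panel 44/70 = 62.9%, the internal panel 15/20 = 75.0% → the internal panel
Overall: the external panel 81/151 = 53.6%, the internal panel 56/132 = 42.4% → the external panel
(Neither sweeps every proposal group, but the external panel has the higher pooled rate.)

the external panel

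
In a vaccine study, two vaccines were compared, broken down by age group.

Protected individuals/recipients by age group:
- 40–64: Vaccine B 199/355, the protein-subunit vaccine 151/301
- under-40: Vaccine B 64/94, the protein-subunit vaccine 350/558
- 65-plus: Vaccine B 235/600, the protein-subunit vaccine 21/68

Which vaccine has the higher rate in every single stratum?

40–64: Vaccine B 199/355 = 56.1%, the protein-subunit vaccine 151/301 = 50.2% → Vaccine B
Under-40: Vaccine B 64/94 = 68.1%, the protein-subunit vaccine 350/558 = 62.7% → Vaccine B
65-plus: Vaccine B 235/600 = 39.2%, the protein-subunit vaccine 21/68 = 30.9% → Vaccine B
Vaccine B has the higher rate in all 3 groups.

Vaccine B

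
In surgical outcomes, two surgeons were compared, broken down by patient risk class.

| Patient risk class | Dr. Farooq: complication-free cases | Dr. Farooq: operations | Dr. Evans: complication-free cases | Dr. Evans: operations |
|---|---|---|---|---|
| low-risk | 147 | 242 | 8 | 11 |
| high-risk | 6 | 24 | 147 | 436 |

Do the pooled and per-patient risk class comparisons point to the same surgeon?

Low-risk: Dr. Farooq 147/242 = 60.7%, Dr. Evans 8/11 = 72.7% → Dr. Evans
High-risk: Dr. Farooq 6/24 = 25.0%, Dr. Evans 147/436 = 33.7% → Dr. Evans
Overall: Dr. Farooq 153/266 = 57.5%, Dr. Evans 155/447 = 34.7% → Dr. Farooq
Dr. Evans wins each patient risk group but Dr. Farooq wins overall — the comparison reverses. Dr. Evans's operations skew toward high-risk, which has a lower base rate.

No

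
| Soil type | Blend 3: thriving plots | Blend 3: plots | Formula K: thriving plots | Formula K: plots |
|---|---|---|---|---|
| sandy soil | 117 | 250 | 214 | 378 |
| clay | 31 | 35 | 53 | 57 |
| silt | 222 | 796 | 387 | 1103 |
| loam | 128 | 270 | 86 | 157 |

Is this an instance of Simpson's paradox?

Sandy soil: Blend 3 117/250 = 46.8%, Formula K 214/378 = 56.6% → Formula K
Clay: Blend 3 31/35 = 88.6%, Formula K 53/57 = 93.0% → Formula K
Silt: Blend 3 222/796 = 27.9%, Formula K 387/1103 = 35.1% → Formula K
Loam: Blend 3 128/270 = 47.4%, Formula K 86/157 = 54.8% → Formula K
Overall: Blend 3 498/1351 = 36.9%, Formula K 740/1695 = 43.7% → Formula K
Formula K wins overall and in every soil group — no reversal.

No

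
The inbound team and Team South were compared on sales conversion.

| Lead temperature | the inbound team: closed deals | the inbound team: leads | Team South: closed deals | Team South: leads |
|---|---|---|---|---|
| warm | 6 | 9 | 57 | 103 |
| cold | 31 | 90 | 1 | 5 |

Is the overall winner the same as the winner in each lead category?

Warm: the inbound team 6/9 = 66.7%, Team South 57/103 = 55.3% → the inbound team
Cold: the inbound team 31/90 = 34.4%, Team South 1/5 = 20.0% → the inbound team
Overall: the inbound team 37/99 = 37.4%, Team South 58/108 = 53.7% → Team South
The inbound team wins each lead group but Team South wins overall — the comparison reverses. The inbound team's leads skew toward cold, which has a lower base rate.

No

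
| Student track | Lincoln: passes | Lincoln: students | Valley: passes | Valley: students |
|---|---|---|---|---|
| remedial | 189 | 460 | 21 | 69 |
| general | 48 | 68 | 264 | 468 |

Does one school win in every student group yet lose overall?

Remedial: Lincoln 189/460 = 41.1%, Valley 21/69 = 30.4% → Lincoln
General: Lincoln 48/68 = 70.6%, Valley 264/468 = 56.4% → Lincoln
Overall: Lincoln 237/528 = 44.9%, Valley 285/537 = 53.1% → Valley
Lincoln wins each student group but Valley wins overall — the comparison reverses. Lincoln's students skew toward remedial, which has a lower base rate.

Yes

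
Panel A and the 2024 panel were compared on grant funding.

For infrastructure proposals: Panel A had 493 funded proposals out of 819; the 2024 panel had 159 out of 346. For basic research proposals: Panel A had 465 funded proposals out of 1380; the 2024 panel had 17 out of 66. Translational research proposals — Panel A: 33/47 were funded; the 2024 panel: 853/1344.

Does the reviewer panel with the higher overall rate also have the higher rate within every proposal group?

No

Infrastructure: Panel A 493/819 = 60.2%, the 2024 panel 159/346 = 46.0% → Panel A
Basic research: Panel A 465/1380 = 33.7%, the 2024 panel 17/66 = 25.8% → Panel A
Translational research: Panel A 33/47 = 70.2%, the 2024 panel 853/1344 = 63.5% → Panel A
Overall: Panel A 991/2246 = 44.1%, the 2024 panel 1029/1756 = 58.6% → the 2024 panel
Panel A wins each proposal group but the 2024 panel wins overall — the comparison reverses. Panel A's proposals skew toward basic research, which has a lower base rate.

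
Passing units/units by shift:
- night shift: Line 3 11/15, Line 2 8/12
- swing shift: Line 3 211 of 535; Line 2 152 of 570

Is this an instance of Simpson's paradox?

No

Night shift: Line 3 11/15 = 73.3%, Line 2 8/12 = 66.7% → Line 3
Swing shift: Line 3 211/535 = 39.4%, Line 2 152/570 = 26.7% → Line 3
Overall: Line 3 222/550 = 40.4%, Line 2 160/582 = 27.5% → Line 3
Line 3 wins overall and in every shift group — no reversal.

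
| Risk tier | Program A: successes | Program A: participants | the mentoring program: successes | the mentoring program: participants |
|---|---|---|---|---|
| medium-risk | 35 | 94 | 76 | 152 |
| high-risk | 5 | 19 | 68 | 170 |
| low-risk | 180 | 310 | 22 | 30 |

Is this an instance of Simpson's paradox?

Yes

Medium-risk: Program A 35/94 = 37.2%, the mentoring program 76/152 = 50.0% → the mentoring program
High-risk: Program A 5/19 = 26.3%, the mentoring program 68/170 = 40.0% → the mentoring program
Low-risk: Program A 180/310 = 58.1%, the mentoring program 22/30 = 73.3% → the mentoring program
Overall: Program A 220/423 = 52.0%, the mentoring program 166/352 = 47.2% → Program A
The mentoring program wins each risk group but Program A wins overall — the comparison reverses. The mentoring program's participants skew toward high-risk, which has a lower base rate.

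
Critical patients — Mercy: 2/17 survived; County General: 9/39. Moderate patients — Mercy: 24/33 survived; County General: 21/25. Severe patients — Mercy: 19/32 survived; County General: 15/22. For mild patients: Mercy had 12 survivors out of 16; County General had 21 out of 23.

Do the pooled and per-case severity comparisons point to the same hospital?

Critical: Mercy 2/17 = 11.8%, County General 9/39 = 23.1% → County General
Moderate: Mercy 24/33 = 72.7%, County General 21/25 = 84.0% → County General
Severe: Mercy 19/32 = 59.4%, County General 15/22 = 68.2% → County General
Mild: Mercy 12/16 = 75.0%, County General 21/23 = 91.3% → County General
Overall: Mercy 57/98 = 58.2%, County General 66/109 = 60.6% → County General
County General wins overall and in every case group — no reversal.

Yes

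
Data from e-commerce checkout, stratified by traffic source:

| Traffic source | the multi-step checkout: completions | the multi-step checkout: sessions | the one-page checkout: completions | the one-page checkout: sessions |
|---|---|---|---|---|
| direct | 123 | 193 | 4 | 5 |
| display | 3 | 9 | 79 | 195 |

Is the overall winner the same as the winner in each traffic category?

No

Direct: the multi-step checkout 123/193 = 63.7%, the one-page checkout 4/5 = 80.0% → the one-page checkout
Display: the multi-step checkout 3/9 = 33.3%, the one-page checkout 79/195 = 40.5% → the one-page checkout
Overall: the multi-step checkout 126/202 = 62.4%, the one-page checkout 83/200 = 41.5% → the multi-step checkout
The one-page checkout wins each traffic group but the multi-step checkout wins overall — the comparison reverses. The one-page checkout's sessions skew toward display, which has a lower base rate.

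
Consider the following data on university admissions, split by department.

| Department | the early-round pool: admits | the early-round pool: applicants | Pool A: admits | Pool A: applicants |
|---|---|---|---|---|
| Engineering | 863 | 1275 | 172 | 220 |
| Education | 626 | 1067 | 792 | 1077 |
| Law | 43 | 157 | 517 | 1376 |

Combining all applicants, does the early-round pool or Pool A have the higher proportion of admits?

Engineering: the early-round pool 863/1275 = 67.7%, Pool A 172/220 = 78.2% → Pool A
Education: the early-round pool 626/1067 = 58.7%, Pool A 792/1077 = 73.5% → Pool A
Law: the early-round pool 43/157 = 27.4%, Pool A 517/1376 = 37.6% → Pool A
Overall: the early-round pool 1532/2499 = 61.3%, Pool A 1481/2673 = 55.4% → the early-round pool
(Pool A wins every department group but the early-round pool wins overall — Pool A's applicants skew toward the low-rate Law group.)

the early-round pool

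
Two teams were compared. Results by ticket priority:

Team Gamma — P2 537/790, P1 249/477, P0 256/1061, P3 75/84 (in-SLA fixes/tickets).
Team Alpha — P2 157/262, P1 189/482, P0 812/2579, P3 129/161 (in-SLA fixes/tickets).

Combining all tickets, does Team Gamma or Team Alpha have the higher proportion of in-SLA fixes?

P2: Team Gamma 537/790 = 68.0%, Team Alpha 157/262 = 59.9% → Team Gamma
P1: Team Gamma 249/477 = 52.2%, Team Alpha 189/482 = 39.2% → Team Gamma
P0: Team Gamma 256/1061 = 24.1%, Team Alpha 812/2579 = 31.5% → Team Alpha
P3: Team Gamma 75/84 = 89.3%, Team Alpha 129/161 = 80.1% → Team Gamma
Overall: Team Gamma 1117/2412 = 46.3%, Team Alpha 1287/3484 = 36.9% → Team Gamma
(Neither sweeps every ticket group, but Team Gamma has the higher pooled rate.)

Team Gamma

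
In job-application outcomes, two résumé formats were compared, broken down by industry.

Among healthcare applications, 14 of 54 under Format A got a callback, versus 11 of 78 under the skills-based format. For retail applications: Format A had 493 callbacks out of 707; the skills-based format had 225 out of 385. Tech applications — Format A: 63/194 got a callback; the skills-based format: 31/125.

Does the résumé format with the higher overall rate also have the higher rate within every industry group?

Healthcare: Format A 14/54 = 25.9%, the skills-based format 11/78 = 14.1% → Format A
Retail: Format A 493/707 = 69.7%, the skills-based format 225/385 = 58.4% → Format A
Tech: Format A 63/194 = 32.5%, the skills-based format 31/125 = 24.8% → Format A
Overall: Format A 570/955 = 59.7%, the skills-based format 267/588 = 45.4% → Format A
Format A wins overall and in every industry group — no reversal.

Yes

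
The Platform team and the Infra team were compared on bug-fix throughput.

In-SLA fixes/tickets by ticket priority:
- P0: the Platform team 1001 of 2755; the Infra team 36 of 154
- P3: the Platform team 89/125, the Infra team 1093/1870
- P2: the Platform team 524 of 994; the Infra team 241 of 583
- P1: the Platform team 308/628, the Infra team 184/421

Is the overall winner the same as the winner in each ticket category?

P0: the Platform team 1001/2755 = 36.3%, the Infra team 36/154 = 23.4% → the Platform team
P3: the Platform team 89/125 = 71.2%, the Infra team 1093/1870 = 58.4% → the Platform team
P2: the Platform team 524/994 = 52.7%, the Infra team 241/583 = 41.3% → the Platform team
P1: the Platform team 308/628 = 49.0%, the Infra team 184/421 = 43.7% → the Platform team
Overall: the Platform team 1922/4502 = 42.7%, the Infra team 1554/3028 = 51.3% → the Infra team
The Platform team wins each ticket group but the Infra team wins overall — the comparison reverses. The Platform team's tickets skew toward P0, which has a lower base rate.

No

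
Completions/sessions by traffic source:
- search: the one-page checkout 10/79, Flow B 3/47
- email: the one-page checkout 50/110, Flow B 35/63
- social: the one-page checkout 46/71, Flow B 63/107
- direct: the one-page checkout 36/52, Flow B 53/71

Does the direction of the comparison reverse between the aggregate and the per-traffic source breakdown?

No

Search: the one-page checkout 10/79 = 12.7%, Flow B 3/47 = 6.4% → the one-page checkout
Email: the one-page checkout 50/110 = 45.5%, Flow B 35/63 = 55.6% → Flow B
Social: the one-page checkout 46/71 = 64.8%, Flow B 63/107 = 58.9% → the one-page checkout
Direct: the one-page checkout 36/52 = 69.2%, Flow B 53/71 = 74.6% → Flow B
Overall: the one-page checkout 142/312 = 45.5%, Flow B 154/288 = 53.5% → Flow B
Neither sweeps: the one-page checkout wins 2 of 4 groups, Flow B wins 2. Flow B wins overall but not every group — no Simpson reversal.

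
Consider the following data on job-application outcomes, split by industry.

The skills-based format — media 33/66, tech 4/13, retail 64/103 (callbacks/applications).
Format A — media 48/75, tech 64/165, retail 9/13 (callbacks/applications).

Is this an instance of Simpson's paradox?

Yes

Media: the skills-based format 33/66 = 50.0%, Format A 48/75 = 64.0% → Format A
Tech: the skills-based format 4/13 = 30.8%, Format A 64/165 = 38.8% → Format A
Retail: the skills-based format 64/103 = 62.1%, Format A 9/13 = 69.2% → Format A
Overall: the skills-based format 101/182 = 55.5%, Format A 121/253 = 47.8% → the skills-based format
Format A wins each industry group but the skills-based format wins overall — the comparison reverses. Format A's applications skew toward tech, which has a lower base rate.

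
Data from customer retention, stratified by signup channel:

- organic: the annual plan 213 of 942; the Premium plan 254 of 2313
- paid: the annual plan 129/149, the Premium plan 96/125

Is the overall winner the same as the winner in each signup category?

Organic: the annual plan 213/942 = 22.6%, the Premium plan 254/2313 = 11.0% → the annual plan
Paid: the annual plan 129/149 = 86.6%, the Premium plan 96/125 = 76.8% → the annual plan
Overall: the annual plan 342/1091 = 31.3%, the Premium plan 350/2438 = 14.4% → the annual plan
The annual plan wins overall and in every signup group — no reversal.

Yes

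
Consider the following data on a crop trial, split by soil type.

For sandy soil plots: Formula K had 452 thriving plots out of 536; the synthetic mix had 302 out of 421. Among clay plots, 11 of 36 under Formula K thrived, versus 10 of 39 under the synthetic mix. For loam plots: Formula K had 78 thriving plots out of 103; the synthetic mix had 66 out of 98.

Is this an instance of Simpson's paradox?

Sandy soil: Formula K 452/536 = 84.3%, the synthetic mix 302/421 = 71.7% → Formula K
Clay: Formula K 11/36 = 30.6%, the synthetic mix 10/39 = 25.6% → Formula K
Loam: Formula K 78/103 = 75.7%, the synthetic mix 66/98 = 67.3% → Formula K
Overall: Formula K 541/675 = 80.1%, the synthetic mix 378/558 = 67.7% → Formula K
Formula K wins overall and in every soil group — no reversal.

No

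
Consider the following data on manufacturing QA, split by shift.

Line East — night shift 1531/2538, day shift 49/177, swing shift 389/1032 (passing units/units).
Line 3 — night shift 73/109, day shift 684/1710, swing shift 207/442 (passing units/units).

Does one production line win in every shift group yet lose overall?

Yes

Night shift: Line East 1531/2538 = 60.3%, Line 3 73/109 = 67.0% → Line 3
Day shift: Line East 49/177 = 27.7%, Line 3 684/1710 = 40.0% → Line 3
Swing shift: Line East 389/1032 = 37.7%, Line 3 207/442 = 46.8% → Line 3
Overall: Line East 1969/3747 = 52.5%, Line 3 964/2261 = 42.6% → Line East
Line 3 wins each shift group but Line East wins overall — the comparison reverses. Line 3's units skew toward day shift, which has a lower base rate.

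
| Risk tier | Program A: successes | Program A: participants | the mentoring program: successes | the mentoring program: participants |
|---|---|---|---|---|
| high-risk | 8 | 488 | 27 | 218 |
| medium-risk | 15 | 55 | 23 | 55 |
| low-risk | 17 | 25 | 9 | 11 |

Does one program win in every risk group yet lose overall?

No

High-risk: Program A 8/488 = 1.6%, the mentoring program 27/218 = 12.4% → the mentoring program
Medium-risk: Program A 15/55 = 27.3%, the mentoring program 23/55 = 41.8% → the mentoring program
Low-risk: Program A 17/25 = 68.0%, the mentoring program 9/11 = 81.8% → the mentoring program
Overall: Program A 40/568 = 7.0%, the mentoring program 59/284 = 20.8% → the mentoring program
The mentoring program wins overall and in every risk group — no reversal.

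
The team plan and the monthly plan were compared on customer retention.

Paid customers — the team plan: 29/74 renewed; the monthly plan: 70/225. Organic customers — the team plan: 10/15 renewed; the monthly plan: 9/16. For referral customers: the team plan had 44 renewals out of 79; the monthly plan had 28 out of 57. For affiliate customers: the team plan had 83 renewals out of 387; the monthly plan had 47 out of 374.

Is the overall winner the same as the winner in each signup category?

Yes

Paid: the team plan 29/74 = 39.2%, the monthly plan 70/225 = 31.1% → the team plan
Organic: the team plan 10/15 = 66.7%, the monthly plan 9/16 = 56.2% → the team plan
Referral: the team plan 44/79 = 55.7%, the monthly plan 28/57 = 49.1% → the team plan
Affiliate: the team plan 83/387 = 21.4%, the monthly plan 47/374 = 12.6% → the team plan
Overall: the team plan 166/555 = 29.9%, the monthly plan 154/672 = 22.9% → the team plan
The team plan wins overall and in every signup group — no reversal.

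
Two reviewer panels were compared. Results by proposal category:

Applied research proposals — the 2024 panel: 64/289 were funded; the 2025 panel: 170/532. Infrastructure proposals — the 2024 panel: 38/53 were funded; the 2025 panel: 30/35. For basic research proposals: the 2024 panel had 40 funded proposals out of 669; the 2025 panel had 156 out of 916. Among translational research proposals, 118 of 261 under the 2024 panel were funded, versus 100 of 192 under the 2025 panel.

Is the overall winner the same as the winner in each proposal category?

Applied research: the 2024 panel 64/289 = 22.1%, the 2025 panel 170/532 = 32.0% → the 2025 panel
Infrastructure: the 2024 panel 38/53 = 71.7%, the 2025 panel 30/35 = 85.7% → the 2025 panel
Basic research: the 2024 panel 40/669 = 6.0%, the 2025 panel 156/916 = 17.0% → the 2025 panel
Translational research: the 2024 panel 118/261 = 45.2%, the 2025 panel 100/192 = 52.1% → the 2025 panel
Overall: the 2024 panel 260/1272 = 20.4%, the 2025 panel 456/1675 = 27.2% → the 2025 panel
The 2025 panel wins overall and in every proposal group — no reversal.

Yes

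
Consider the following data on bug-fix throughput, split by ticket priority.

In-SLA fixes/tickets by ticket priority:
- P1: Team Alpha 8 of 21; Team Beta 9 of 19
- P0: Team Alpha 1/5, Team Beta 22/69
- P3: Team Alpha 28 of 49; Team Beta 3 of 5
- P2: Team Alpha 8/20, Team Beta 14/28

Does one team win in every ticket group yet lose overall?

Yes

P1: Team Alpha 8/21 = 38.1%, Team Beta 9/19 = 47.4% → Team Beta
P0: Team Alpha 1/5 = 20.0%, Team Beta 22/69 = 31.9% → Team Beta
P3: Team Alpha 28/49 = 57.1%, Team Beta 3/5 = 60.0% → Team Beta
P2: Team Alpha 8/20 = 40.0%, Team Beta 14/28 = 50.0% → Team Beta
Overall: Team Alpha 45/95 = 47.4%, Team Beta 48/121 = 39.7% → Team Alpha
Team Beta wins each ticket group but Team Alpha wins overall — the comparison reverses. Team Beta's tickets skew toward P0, which has a lower base rate.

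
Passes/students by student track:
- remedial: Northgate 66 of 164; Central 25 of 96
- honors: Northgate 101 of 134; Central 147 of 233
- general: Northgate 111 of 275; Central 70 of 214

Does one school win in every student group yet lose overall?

Remedial: Northgate 66/164 = 40.2%, Central 25/96 = 26.0% → Northgate
Honors: Northgate 101/134 = 75.4%, Central 147/233 = 63.1% → Northgate
General: Northgate 111/275 = 40.4%, Central 70/214 = 32.7% → Northgate
Overall: Northgate 278/573 = 48.5%, Central 242/543 = 44.6% → Northgate
Northgate wins overall and in every student group — no reversal.

No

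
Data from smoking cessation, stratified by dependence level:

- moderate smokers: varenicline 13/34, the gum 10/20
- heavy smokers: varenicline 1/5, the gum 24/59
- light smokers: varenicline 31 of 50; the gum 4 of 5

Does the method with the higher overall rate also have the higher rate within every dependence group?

No

Moderate smokers: varenicline 13/34 = 38.2%, the gum 10/20 = 50.0% → the gum
Heavy smokers: varenicline 1/5 = 20.0%, the gum 24/59 = 40.7% → the gum
Light smokers: varenicline 31/50 = 62.0%, the gum 4/5 = 80.0% → the gum
Overall: varenicline 45/89 = 50.6%, the gum 38/84 = 45.2% → varenicline
The gum wins each dependence group but varenicline wins overall — the comparison reverses. The gum's participants skew toward heavy smokers, which has a lower base rate.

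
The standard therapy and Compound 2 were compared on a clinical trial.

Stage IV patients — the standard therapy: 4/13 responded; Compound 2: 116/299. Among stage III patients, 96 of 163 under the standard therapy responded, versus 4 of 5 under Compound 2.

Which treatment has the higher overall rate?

the standard therapy

Stage IV: the standard therapy 4/13 = 30.8%, Compound 2 116/299 = 38.8% → Compound 2
Stage III: the standard therapy 96/163 = 58.9%, Compound 2 4/5 = 80.0% → Compound 2
Overall: the standard therapy 100/176 = 56.8%, Compound 2 120/304 = 39.5% → the standard therapy
(Compound 2 wins every disease group but the standard therapy wins overall — Compound 2's patients skew toward the low-rate stage IV group.)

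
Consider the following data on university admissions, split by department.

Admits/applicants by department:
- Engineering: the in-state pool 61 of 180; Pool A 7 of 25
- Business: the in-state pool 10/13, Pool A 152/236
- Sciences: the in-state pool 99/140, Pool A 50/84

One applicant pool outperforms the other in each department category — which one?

Engineering: the in-state pool 61/180 = 33.9%, Pool A 7/25 = 28.0% → the in-state pool
Business: the in-state pool 10/13 = 76.9%, Pool A 152/236 = 64.4% → the in-state pool
Sciences: the in-state pool 99/140 = 70.7%, Pool A 50/84 = 59.5% → the in-state pool
The in-state pool has the higher rate in all 3 groups.

the in-state pool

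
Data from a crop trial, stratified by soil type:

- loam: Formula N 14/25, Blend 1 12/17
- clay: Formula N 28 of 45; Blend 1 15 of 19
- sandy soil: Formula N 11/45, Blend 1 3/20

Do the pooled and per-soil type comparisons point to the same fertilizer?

Loam: Formula N 14/25 = 56.0%, Blend 1 12/17 = 70.6% → Blend 1
Clay: Formula N 28/45 = 62.2%, Blend 1 15/19 = 78.9% → Blend 1
Sandy soil: Formula N 11/45 = 24.4%, Blend 1 3/20 = 15.0% → Formula N
Overall: Formula N 53/115 = 46.1%, Blend 1 30/56 = 53.6% → Blend 1
Neither sweeps: Formula N wins 1 of 3 groups, Blend 1 wins 2. Blend 1 wins overall but not every group — no Simpson reversal.

No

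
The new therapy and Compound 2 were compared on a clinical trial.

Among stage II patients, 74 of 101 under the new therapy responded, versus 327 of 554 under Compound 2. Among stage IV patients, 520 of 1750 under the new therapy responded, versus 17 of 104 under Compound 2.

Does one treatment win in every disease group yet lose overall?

Yes

Stage II: the new therapy 74/101 = 73.3%, Compound 2 327/554 = 59.0% → the new therapy
Stage IV: the new therapy 520/1750 = 29.7%, Compound 2 17/104 = 16.3% → the new therapy
Overall: the new therapy 594/1851 = 32.1%, Compound 2 344/658 = 52.3% → Compound 2
The new therapy wins each disease group but Compound 2 wins overall — the comparison reverses. The new therapy's patients skew toward stage IV, which has a lower base rate.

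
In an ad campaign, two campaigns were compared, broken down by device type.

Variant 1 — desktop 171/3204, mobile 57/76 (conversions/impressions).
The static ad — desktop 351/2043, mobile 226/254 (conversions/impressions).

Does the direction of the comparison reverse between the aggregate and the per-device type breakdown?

Desktop: Variant 1 171/3204 = 5.3%, the static ad 351/2043 = 17.2% → the static ad
Mobile: Variant 1 57/76 = 75.0%, the static ad 226/254 = 89.0% → the static ad
Overall: Variant 1 228/3280 = 7.0%, the static ad 577/2297 = 25.1% → the static ad
The static ad wins overall and in every device group — no reversal.

No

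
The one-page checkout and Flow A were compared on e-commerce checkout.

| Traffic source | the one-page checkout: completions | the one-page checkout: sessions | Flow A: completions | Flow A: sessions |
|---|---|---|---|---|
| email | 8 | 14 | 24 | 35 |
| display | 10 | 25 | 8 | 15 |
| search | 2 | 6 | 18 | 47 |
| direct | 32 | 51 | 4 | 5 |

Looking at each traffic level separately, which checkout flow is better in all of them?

Email: the one-page checkout 8/14 = 57.1%, Flow A 24/35 = 68.6% → Flow A
Display: the one-page checkout 10/25 = 40.0%, Flow A 8/15 = 53.3% → Flow A
Search: the one-page checkout 2/6 = 33.3%, Flow A 18/47 = 38.3% → Flow A
Direct: the one-page checkout 32/51 = 62.7%, Flow A 4/5 = 80.0% → Flow A
Flow A has the higher rate in all 4 groups.

Flow A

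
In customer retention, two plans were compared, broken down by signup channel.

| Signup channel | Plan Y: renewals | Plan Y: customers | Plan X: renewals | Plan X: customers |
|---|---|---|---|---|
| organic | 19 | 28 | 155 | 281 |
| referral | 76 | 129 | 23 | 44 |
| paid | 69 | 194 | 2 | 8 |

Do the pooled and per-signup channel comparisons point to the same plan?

No

Organic: Plan Y 19/28 = 67.9%, Plan X 155/281 = 55.2% → Plan Y
Referral: Plan Y 76/129 = 58.9%, Plan X 23/44 = 52.3% → Plan Y
Paid: Plan Y 69/194 = 35.6%, Plan X 2/8 = 25.0% → Plan Y
Overall: Plan Y 164/351 = 46.7%, Plan X 180/333 = 54.1% → Plan X
Plan Y wins each signup group but Plan X wins overall — the comparison reverses. Plan Y's customers skew toward paid, which has a lower base rate.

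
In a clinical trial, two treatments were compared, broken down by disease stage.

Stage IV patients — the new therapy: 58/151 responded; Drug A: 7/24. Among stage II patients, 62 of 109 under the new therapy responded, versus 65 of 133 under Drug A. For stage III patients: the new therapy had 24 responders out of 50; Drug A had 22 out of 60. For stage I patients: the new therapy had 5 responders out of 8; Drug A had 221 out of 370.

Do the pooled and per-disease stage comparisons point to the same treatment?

No

Stage IV: the new therapy 58/151 = 38.4%, Drug A 7/24 = 29.2% → the new therapy
Stage II: the new therapy 62/109 = 56.9%, Drug A 65/133 = 48.9% → the new therapy
Stage III: the new therapy 24/50 = 48.0%, Drug A 22/60 = 36.7% → the new therapy
Stage I: the new therapy 5/8 = 62.5%, Drug A 221/370 = 59.7% → the new therapy
Overall: the new therapy 149/318 = 46.9%, Drug A 315/587 = 53.7% → Drug A
The new therapy wins each disease group but Drug A wins overall — the comparison reverses. The new therapy's patients skew toward stage IV, which has a lower base rate.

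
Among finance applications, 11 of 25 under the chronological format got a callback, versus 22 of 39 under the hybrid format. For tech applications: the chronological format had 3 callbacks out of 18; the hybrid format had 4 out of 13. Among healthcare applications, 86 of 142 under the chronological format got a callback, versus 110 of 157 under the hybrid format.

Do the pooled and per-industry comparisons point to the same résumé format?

Yes

Finance: the chronological format 11/25 = 44.0%, the hybrid format 22/39 = 56.4% → the hybrid format
Tech: the chronological format 3/18 = 16.7%, the hybrid format 4/13 = 30.8% → the hybrid format
Healthcare: the chronological format 86/142 = 60.6%, the hybrid format 110/157 = 70.1% → the hybrid format
Overall: the chronological format 100/185 = 54.1%, the hybrid format 136/209 = 65.1% → the hybrid format
The hybrid format wins overall and in every industry group — no reversal.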